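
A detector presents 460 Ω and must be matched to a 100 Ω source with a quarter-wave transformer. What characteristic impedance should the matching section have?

Z_qwt ≈ 214 Ω

Z_qwt = √(Z_0·R_L) = √(100 × 460) = √46000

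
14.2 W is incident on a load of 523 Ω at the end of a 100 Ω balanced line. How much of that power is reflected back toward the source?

Γ = (523 − 100)/(523 + 100) = 0.679
|Γ|² = 0.461
P_refl = |Γ|²·P_inc = 6.55 W, P_del = (1 − |Γ|²)·P_inc = 7.65 W

P_reflected ≈ 6.55 W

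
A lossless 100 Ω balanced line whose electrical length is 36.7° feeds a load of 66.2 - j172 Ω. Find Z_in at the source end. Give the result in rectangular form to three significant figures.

Z_in ≈ 18.9 − j46.8 Ω

tan(βl) = tan(36.7°) = 0.745
Z_in = Z_0·(Z_L + jZ_0·tanβl)/(Z_0 + jZ_L·tanβl)
     = 100·(66.2 − j97.5)/(228 + j49.3)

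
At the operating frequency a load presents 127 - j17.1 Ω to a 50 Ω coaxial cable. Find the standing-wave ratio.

VSWR ≈ 2.59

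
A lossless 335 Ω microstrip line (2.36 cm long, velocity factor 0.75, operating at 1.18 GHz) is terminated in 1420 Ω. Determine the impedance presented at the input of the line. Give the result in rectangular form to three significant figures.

Z_in ≈ 152 − j304 Ω

λ = v/f = 0.75·c / 1.18 GHz = 0.191 m
βl = 2π·l/λ = 2π × 0.124 = 44.6°
tan(βl) = tan(44.6°) = 0.985
Z_in = Z_0·(Z_L + jZ_0·tanβl)/(Z_0 + jZ_L·tanβl)
     = 335·(1420 + j330)/(335 + j1400)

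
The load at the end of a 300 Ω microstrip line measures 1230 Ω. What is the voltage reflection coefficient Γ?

Γ = 0.608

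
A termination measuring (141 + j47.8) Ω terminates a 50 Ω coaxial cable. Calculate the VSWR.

Γ = (Z_L − Z_0)/(Z_L + Z_0) = (91 + j47.8)/(191 + j47.8)
|Γ| = 103/197 = 0.522
VSWR = (1 + |Γ|)/(1 − |Γ|) = 1.52/0.478

VSWR ≈ 3.18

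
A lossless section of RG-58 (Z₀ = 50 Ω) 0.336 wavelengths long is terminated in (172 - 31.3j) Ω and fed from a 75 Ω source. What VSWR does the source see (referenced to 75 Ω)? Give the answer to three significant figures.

βl = 2π × 0.336 = 121°
tan(βl) = -1.67
Z_in = Z_0·(Z_L + jZ_0·tanβl)/(Z_0 + jZ_L·tanβl) = 19.8 + j30.1 Ω
Γ_s = (Z_in − Z_s)/(Z_in + Z_s) = (-55.2 + j30.1)/(94.8 + j30.1), |Γ_s| = 0.633
VSWR = (1 + |Γ_s|)/(1 − |Γ_s|)

VSWR ≈ 4.45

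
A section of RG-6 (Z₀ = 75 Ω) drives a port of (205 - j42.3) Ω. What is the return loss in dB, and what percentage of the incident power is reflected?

Γ = (130 − j42.3)/(280 − j42.3), |Γ| = 0.483
RL = −20·log₁₀(0.483) = 6.33 dB
P_refl/P_inc = |Γ|² = 0.233

RL ≈ 6.33 dB; 23.3% of incident power reflected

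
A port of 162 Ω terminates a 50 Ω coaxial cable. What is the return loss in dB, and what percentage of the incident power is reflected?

Γ = (162 − 50)/(162 + 50) = 0.528
RL = −20·log₁₀(0.528) = 5.54 dB
P_refl/P_inc = |Γ|² = 0.279

RL ≈ 5.54 dB; 27.9% of incident power reflected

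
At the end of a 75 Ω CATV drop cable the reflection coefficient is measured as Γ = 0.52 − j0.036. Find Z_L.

Z_L = Z_0·(1 + Γ)/(1 − Γ) = 75·(1.52 − j0.036)/(0.48 + j0.036)

Z_L ≈ 236 − j23.3 Ω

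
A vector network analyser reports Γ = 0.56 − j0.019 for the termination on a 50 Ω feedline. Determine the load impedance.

Z_L ≈ 177 − j9.8 Ω

Z_L = Z_0·(1 + Γ)/(1 − Γ) = 50·(1.56 − j0.019)/(0.44 + j0.019)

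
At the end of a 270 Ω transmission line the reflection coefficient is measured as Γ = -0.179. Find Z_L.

Z_L = Z_0·(1 + Γ)/(1 − Γ) = 270·(0.821)/(1.18)

Z_L ≈ 188 Ω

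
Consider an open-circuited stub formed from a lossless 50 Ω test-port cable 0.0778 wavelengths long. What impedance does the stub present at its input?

Z_in ≈ −j94 Ω

βl = 2π × 0.0778 = 28°
tan(βl) = 0.532
For an open-circuited stub, Z_in = −jZ_0·cot(βl) = −jZ_0/tan(βl)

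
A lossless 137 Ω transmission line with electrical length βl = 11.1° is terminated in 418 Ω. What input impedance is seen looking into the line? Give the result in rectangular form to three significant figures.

tan(βl) = tan(11.1°) = 0.196
Z_in = Z_0·(Z_L + jZ_0·tanβl)/(Z_0 + jZ_L·tanβl)
     = 137·(418 + j26.9)/(137 + j82)

Z_in ≈ 320 − j164 Ω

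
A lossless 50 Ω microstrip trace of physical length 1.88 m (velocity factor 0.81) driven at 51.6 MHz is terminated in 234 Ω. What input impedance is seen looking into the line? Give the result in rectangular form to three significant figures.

Z_in ≈ 28.1 + j59.9 Ω

λ = v/f = 0.81·c / 51.6 MHz = 4.71 m
βl = 2π·l/λ = 2π × 0.399 = 144°
tan(βl) = tan(144°) = -0.734
Z_in = Z_0·(Z_L + jZ_0·tanβl)/(Z_0 + jZ_L·tanβl)
     = 50·(234 − j36.7)/(50 − j172)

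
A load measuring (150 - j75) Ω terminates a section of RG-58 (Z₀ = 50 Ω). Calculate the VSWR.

Γ = (Z_L − Z_0)/(Z_L + Z_0) = (100 − j75)/(200 − j75)
|Γ| = 125/214 = 0.585
VSWR = (1 + |Γ|)/(1 − |Γ|) = 1.59/0.415

VSWR ≈ 3.82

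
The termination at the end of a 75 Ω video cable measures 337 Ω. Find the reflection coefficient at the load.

Γ = 0.636

Γ = (Z_L − Z_0)/(Z_L + Z_0) = (337 − 75)/(337 + 75) = 262/412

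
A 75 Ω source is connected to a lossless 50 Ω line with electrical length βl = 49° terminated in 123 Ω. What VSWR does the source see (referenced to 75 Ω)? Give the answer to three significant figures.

VSWR ≈ 2.88

tan(βl) = 1.15
Z_in = Z_0·(Z_L + jZ_0·tanβl)/(Z_0 + jZ_L·tanβl) = 31.7 − j32.3 Ω
Γ_s = (Z_in − Z_s)/(Z_in + Z_s) = (-43.3 − j32.3)/(107 − j32.3), |Γ_s| = 0.484
VSWR = (1 + |Γ_s|)/(1 − |Γ_s|)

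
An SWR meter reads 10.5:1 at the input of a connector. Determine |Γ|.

|Γ| = (S − 1)/(S + 1) = (10.5 − 1)/(10.5 + 1) = 9.5/11.5

|Γ| ≈ 0.826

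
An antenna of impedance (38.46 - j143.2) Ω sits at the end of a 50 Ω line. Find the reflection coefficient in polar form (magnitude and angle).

Γ = (Z_L − Z_0)/(Z_L + Z_0) = (-11.54 − j143.2)/(88.46 − j143.2)
|Γ| = 144/168 = 0.854

Γ ≈ 0.854 ∠ -36.3°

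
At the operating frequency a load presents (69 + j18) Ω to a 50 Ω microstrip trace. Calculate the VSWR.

VSWR ≈ 1.56

Γ = (Z_L − Z_0)/(Z_L + Z_0) = (19 + j18)/(119 + j18)
|Γ| = 26.2/120 = 0.217
VSWR = (1 + |Γ|)/(1 − |Γ|) = 1.22/0.783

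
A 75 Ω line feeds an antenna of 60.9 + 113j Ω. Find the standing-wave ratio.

Γ = (Z_L − Z_0)/(Z_L + Z_0) = (-14.1 + j113)/(135.9 + j113)
|Γ| = 114/177 = 0.644
VSWR = (1 + |Γ|)/(1 − |Γ|) = 1.64/0.356

VSWR ≈ 4.62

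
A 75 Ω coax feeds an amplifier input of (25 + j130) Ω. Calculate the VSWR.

Γ = (Z_L − Z_0)/(Z_L + Z_0) = (-50 + j130)/(100 + j130)
|Γ| = 139/164 = 0.849
VSWR = (1 + |Γ|)/(1 − |Γ|) = 1.85/0.151

VSWR ≈ 12.3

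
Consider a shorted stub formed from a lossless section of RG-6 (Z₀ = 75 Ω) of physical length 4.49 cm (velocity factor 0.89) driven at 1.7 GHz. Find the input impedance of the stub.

Z_in ≈ −j327 Ω

λ = v/f = 0.89·c / 1.7 GHz = 0.157 m
βl = 2π·l/λ = 2π × 0.286 = 103°
tan(βl) = -4.36
For a shorted stub, Z_in = jZ_0·tan(βl)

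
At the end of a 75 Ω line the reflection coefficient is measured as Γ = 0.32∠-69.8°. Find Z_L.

Z_L = Z_0·(1 + Γ)/(1 − Γ) = 75·(1.11 − j0.3)/(0.89 + j0.3)

Z_L ≈ 76.4 − j51.1 Ω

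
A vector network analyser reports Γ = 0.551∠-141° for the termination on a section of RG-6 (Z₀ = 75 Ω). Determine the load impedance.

Z_L = Z_0·(1 + Γ)/(1 − Γ) = 75·(0.572 − j0.347)/(1.43 + j0.347)

Z_L ≈ 24.2 − j24.1 Ω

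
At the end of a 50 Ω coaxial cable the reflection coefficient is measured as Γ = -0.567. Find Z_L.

Z_L = Z_0·(1 + Γ)/(1 − Γ) = 50·(0.433)/(1.57)

Z_L ≈ 13.8 Ω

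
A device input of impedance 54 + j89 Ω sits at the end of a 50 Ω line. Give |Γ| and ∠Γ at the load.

Γ = (Z_L − Z_0)/(Z_L + Z_0) = (4 + j89)/(104 + j89)
|Γ| = 89.1/137 = 0.651

Γ ≈ 0.651 ∠ 46.9°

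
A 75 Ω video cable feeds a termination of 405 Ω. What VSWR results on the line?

VSWR ≈ 5.4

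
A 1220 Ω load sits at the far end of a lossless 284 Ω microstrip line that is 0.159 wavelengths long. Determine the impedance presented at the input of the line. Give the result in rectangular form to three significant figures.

βl = 2π × 0.159 = 57.2°
tan(βl) = tan(57.2°) = 1.55
Z_in = Z_0·(Z_L + jZ_0·tanβl)/(Z_0 + jZ_L·tanβl)
     = 284·(1220 + j441)/(284 + j1900)

Z_in ≈ 91.4 − j169 Ω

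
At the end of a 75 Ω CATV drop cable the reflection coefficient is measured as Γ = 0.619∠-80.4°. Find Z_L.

Z_L = Z_0·(1 + Γ)/(1 − Γ) = 75·(1.1 − j0.61)/(0.897 + j0.61)

Z_L ≈ 39.3 − j77.8 Ω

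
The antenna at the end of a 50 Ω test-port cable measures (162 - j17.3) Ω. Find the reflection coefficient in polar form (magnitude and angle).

Γ ≈ 0.533 ∠ -4.12°

Γ = (Z_L − Z_0)/(Z_L + Z_0) = (112 − j17.3)/(212 − j17.3)
|Γ| = 113/213 = 0.533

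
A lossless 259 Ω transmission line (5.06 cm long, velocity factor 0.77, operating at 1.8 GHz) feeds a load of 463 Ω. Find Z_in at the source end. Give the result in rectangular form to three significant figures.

λ = v/f = 0.77·c / 1.8 GHz = 0.128 m
βl = 2π·l/λ = 2π × 0.394 = 142°
tan(βl) = tan(142°) = -0.783
Z_in = Z_0·(Z_L + jZ_0·tanβl)/(Z_0 + jZ_L·tanβl)
     = 259·(463 − j203)/(259 − j362)

Z_in ≈ 252 + j150 Ω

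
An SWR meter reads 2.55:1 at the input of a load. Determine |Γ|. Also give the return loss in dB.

|Γ| = (S − 1)/(S + 1) = (2.55 − 1)/(2.55 + 1) = 1.55/3.55
RL = −20·log₁₀|Γ| = −20·log₁₀(0.437)

|Γ| ≈ 0.437; return loss ≈ 7.2 dB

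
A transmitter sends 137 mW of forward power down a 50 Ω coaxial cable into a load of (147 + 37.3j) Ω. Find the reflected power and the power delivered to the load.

P_reflected ≈ 36.8 mW; P_delivered ≈ 100 mW

|Γ| = |(97 + j37.3)/(197 + j37.3)| = 0.518
|Γ|² = 0.269
P_refl = |Γ|²·P_inc = 36.8 mW, P_del = (1 − |Γ|²)·P_inc = 100 mW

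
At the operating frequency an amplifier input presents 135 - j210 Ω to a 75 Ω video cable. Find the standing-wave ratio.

VSWR ≈ 6.56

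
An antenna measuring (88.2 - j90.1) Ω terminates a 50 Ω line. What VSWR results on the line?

VSWR ≈ 3.92

Γ = (Z_L − Z_0)/(Z_L + Z_0) = (38.2 − j90.1)/(138.2 − j90.1)
|Γ| = 97.9/165 = 0.593
VSWR = (1 + |Γ|)/(1 − |Γ|) = 1.59/0.407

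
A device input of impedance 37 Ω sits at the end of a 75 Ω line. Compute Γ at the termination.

Γ = (Z_L − Z_0)/(Z_L + Z_0) = (37 − 75)/(37 + 75) = -38/112

Γ = -0.339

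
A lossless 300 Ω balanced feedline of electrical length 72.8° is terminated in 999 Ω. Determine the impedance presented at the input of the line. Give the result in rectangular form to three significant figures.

tan(βl) = tan(72.8°) = 3.23
Z_in = Z_0·(Z_L + jZ_0·tanβl)/(Z_0 + jZ_L·tanβl)
     = 300·(999 + j969)/(300 + j3230)

Z_in ≈ 97.9 − j83.8 Ω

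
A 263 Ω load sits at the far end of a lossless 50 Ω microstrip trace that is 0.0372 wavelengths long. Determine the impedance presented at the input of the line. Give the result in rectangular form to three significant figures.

βl = 2π × 0.0372 = 13.4°
tan(βl) = tan(13.4°) = 0.238
Z_in = Z_0·(Z_L + jZ_0·tanβl)/(Z_0 + jZ_L·tanβl)
     = 50·(263 + j11.9)/(50 + j62.6)

Z_in ≈ 108 − j124 Ω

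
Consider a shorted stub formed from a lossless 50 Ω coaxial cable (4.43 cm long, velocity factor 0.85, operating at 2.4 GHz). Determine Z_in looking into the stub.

λ = v/f = 0.85·c / 2.4 GHz = 0.106 m
βl = 2π·l/λ = 2π × 0.417 = 150°
tan(βl) = -0.575
For a shorted stub, Z_in = jZ_0·tan(βl)

Z_in ≈ −j28.8 Ω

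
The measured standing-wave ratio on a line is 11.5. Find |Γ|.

|Γ| = (S − 1)/(S + 1) = (11.5 − 1)/(11.5 + 1) = 10.5/12.5

|Γ| ≈ 0.84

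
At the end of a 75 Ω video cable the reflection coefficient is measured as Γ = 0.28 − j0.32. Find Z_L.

Z_L = Z_0·(1 + Γ)/(1 − Γ) = 75·(1.28 − j0.32)/(0.72 + j0.32)

Z_L ≈ 99 − j77.3 Ω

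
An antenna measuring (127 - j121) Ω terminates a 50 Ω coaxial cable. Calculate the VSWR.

VSWR ≈ 5.04

Γ = (Z_L − Z_0)/(Z_L + Z_0) = (77 − j121)/(177 − j121)
|Γ| = 143/214 = 0.669
VSWR = (1 + |Γ|)/(1 − |Γ|) = 1.67/0.331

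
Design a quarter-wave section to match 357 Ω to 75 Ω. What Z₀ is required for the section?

Z_qwt ≈ 164 Ω

Z_qwt = √(Z_0·R_L) = √(75 × 357) = √26780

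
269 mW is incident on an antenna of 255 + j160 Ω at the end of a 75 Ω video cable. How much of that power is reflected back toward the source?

P_reflected ≈ 116 mW

|Γ| = |(180 + j160)/(330 + j160)| = 0.657
|Γ|² = 0.431
P_refl = |Γ|²·P_inc = 116 mW, P_del = (1 − |Γ|²)·P_inc = 153 mW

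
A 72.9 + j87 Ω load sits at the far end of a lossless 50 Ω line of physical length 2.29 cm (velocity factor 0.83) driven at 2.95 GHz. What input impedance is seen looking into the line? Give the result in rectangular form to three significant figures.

λ = v/f = 0.83·c / 2.95 GHz = 0.0844 m
βl = 2π·l/λ = 2π × 0.271 = 97.7°
tan(βl) = tan(97.7°) = -7.43
Z_in = Z_0·(Z_L + jZ_0·tanβl)/(Z_0 + jZ_L·tanβl)
     = 50·(72.9 − j284)/(696 − j541)

Z_in ≈ 13.2 − j10.2 Ω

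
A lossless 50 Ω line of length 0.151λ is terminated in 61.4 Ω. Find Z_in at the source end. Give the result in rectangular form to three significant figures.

Z_in ≈ 46 − j9.01 Ω

βl = 2π × 0.151 = 54.4°
tan(βl) = tan(54.4°) = 1.39
Z_in = Z_0·(Z_L + jZ_0·tanβl)/(Z_0 + jZ_L·tanβl)
     = 50·(61.4 + j69.7)/(50 + j85.6)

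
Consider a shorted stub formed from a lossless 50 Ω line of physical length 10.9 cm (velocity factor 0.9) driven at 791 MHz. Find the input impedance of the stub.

λ = v/f = 0.9·c / 791 MHz = 0.341 m
βl = 2π·l/λ = 2π × 0.319 = 115°
tan(βl) = -2.15
For a shorted stub, Z_in = jZ_0·tan(βl)

Z_in ≈ −j107 Ω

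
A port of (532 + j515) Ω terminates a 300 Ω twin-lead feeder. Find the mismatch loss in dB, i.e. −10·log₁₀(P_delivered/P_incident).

Γ = (232 + j515)/(832 + j515), |Γ| = 0.577
|Γ|² = 0.333, so P_del/P_inc = 1 − |Γ|² = 0.667
ML = −10·log₁₀(1 − |Γ|²)

mismatch loss ≈ 1.76 dB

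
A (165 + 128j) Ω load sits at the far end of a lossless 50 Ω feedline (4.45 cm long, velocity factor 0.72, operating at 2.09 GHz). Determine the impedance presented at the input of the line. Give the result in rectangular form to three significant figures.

Z_in ≈ 28 + j67.4 Ω

λ = v/f = 0.72·c / 2.09 GHz = 0.103 m
βl = 2π·l/λ = 2π × 0.431 = 155°
tan(βl) = tan(155°) = -0.466
Z_in = Z_0·(Z_L + jZ_0·tanβl)/(Z_0 + jZ_L·tanβl)
     = 50·(165 + j105)/(110 − j76.9)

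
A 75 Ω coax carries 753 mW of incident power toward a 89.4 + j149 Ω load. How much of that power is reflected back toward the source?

|Γ| = |(14.4 + j149)/(164.4 + j149)| = 0.675
|Γ|² = 0.455
P_refl = |Γ|²·P_inc = 343 mW, P_del = (1 − |Γ|²)·P_inc = 410 mW

P_reflected ≈ 343 mW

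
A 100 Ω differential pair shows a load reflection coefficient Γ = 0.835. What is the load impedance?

Z_L = Z_0·(1 + Γ)/(1 − Γ) = 100·(1.83)/(0.165)

Z_L ≈ 1110 Ω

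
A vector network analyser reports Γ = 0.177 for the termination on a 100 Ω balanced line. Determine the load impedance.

Z_L ≈ 143 Ω

Z_L = Z_0·(1 + Γ)/(1 − Γ) = 100·(1.18)/(0.823)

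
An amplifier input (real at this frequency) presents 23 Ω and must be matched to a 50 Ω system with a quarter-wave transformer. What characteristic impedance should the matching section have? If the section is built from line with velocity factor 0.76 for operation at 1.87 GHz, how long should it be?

Z_qwt ≈ 33.9 Ω; length ≈ 3.05 cm

Z_qwt = √(Z_0·R_L) = √(50 × 23) = √1150
λ = 0.76·c/f = 0.122 m, so l = λ/4 = 0.0305 m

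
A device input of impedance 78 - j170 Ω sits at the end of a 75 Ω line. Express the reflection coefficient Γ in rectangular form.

Γ = (Z_L − Z_0)/(Z_L + Z_0) = (3 − j170)/(153 − j170)

Γ ≈ 0.561 − j0.487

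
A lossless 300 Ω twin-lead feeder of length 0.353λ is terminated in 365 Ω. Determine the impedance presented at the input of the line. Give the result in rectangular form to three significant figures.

Z_in ≈ 280 + j53.1 Ω

βl = 2π × 0.353 = 127°
tan(βl) = tan(127°) = -1.32
Z_in = Z_0·(Z_L + jZ_0·tanβl)/(Z_0 + jZ_L·tanβl)
     = 300·(365 − j397)/(300 − j483)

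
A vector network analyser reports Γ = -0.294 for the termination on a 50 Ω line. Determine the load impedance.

Z_L ≈ 27.3 Ω

Z_L = Z_0·(1 + Γ)/(1 − Γ) = 50·(0.706)/(1.29)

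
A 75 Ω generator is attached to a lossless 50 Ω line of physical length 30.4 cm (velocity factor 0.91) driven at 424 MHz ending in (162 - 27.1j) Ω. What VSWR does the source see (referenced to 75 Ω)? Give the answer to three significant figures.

VSWR ≈ 2.27

λ = v/f = 0.91·c / 424 MHz = 0.644 m
βl = 2π·l/λ = 2π × 0.472 = 170°
tan(βl) = -0.177
Z_in = Z_0·(Z_L + jZ_0·tanβl)/(Z_0 + jZ_L·tanβl) = 146 + j52.6 Ω
Γ_s = (Z_in − Z_s)/(Z_in + Z_s) = (70.8 + j52.6)/(221 + j52.6), |Γ_s| = 0.389
VSWR = (1 + |Γ_s|)/(1 − |Γ_s|)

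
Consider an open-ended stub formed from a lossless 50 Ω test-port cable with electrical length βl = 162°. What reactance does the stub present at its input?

tan(βl) = -0.325
For an open-ended stub, Z_in = −jZ_0·cot(βl) = −jZ_0/tan(βl)

X_in ≈ 154 Ω (inductive)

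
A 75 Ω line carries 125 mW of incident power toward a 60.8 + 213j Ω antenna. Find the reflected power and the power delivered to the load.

|Γ| = |(-14.2 + j213)/(135.8 + j213)| = 0.845
|Γ|² = 0.714
P_refl = |Γ|²·P_inc = 89.3 mW, P_del = (1 − |Γ|²)·P_inc = 35.7 mW

P_reflected ≈ 89.3 mW; P_delivered ≈ 35.7 mW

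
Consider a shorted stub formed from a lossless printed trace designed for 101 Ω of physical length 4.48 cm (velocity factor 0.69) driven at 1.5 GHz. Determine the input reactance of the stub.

λ = v/f = 0.69·c / 1.5 GHz = 0.138 m
βl = 2π·l/λ = 2π × 0.325 = 117°
tan(βl) = -1.97
For a shorted stub, Z_in = jZ_0·tan(βl)

X_in ≈ -199 Ω (capacitive)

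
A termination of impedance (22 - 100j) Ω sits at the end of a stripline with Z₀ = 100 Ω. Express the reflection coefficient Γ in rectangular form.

Γ = (Z_L − Z_0)/(Z_L + Z_0) = (-78 − j100)/(122 − j100)

Γ ≈ 0.0195 − j0.804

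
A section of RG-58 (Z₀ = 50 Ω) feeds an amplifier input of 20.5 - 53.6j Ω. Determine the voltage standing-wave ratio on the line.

Γ = (Z_L − Z_0)/(Z_L + Z_0) = (-29.5 − j53.6)/(70.5 − j53.6)
|Γ| = 61.2/88.6 = 0.691
VSWR = (1 + |Γ|)/(1 − |Γ|) = 1.69/0.309

VSWR ≈ 5.47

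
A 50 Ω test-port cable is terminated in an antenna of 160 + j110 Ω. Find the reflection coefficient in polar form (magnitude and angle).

Γ ≈ 0.656 ∠ 17.4°

Γ = (Z_L − Z_0)/(Z_L + Z_0) = (110 + j110)/(210 + j110)
|Γ| = 156/237 = 0.656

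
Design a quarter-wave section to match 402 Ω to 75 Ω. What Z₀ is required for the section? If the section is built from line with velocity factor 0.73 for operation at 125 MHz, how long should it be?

Z_qwt ≈ 174 Ω; length ≈ 43.8 cm

Z_qwt = √(Z_0·R_L) = √(75 × 402) = √30150
λ = 0.73·c/f = 1.75 m, so l = λ/4 = 0.438 m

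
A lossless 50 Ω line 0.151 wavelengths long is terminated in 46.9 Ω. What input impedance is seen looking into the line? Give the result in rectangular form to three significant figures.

βl = 2π × 0.151 = 54.4°
tan(βl) = tan(54.4°) = 1.39
Z_in = Z_0·(Z_L + jZ_0·tanβl)/(Z_0 + jZ_L·tanβl)
     = 50·(46.9 + j69.7)/(50 + j65.4)

Z_in ≈ 50.9 + j3.09 Ω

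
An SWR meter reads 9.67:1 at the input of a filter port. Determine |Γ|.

|Γ| = (S − 1)/(S + 1) = (9.67 − 1)/(9.67 + 1) = 8.67/10.7

|Γ| ≈ 0.813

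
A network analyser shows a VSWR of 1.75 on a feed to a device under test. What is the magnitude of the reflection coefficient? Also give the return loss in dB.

|Γ| ≈ 0.273; return loss ≈ 11.3 dB

|Γ| = (S − 1)/(S + 1) = (1.75 − 1)/(1.75 + 1) = 0.75/2.75
RL = −20·log₁₀|Γ| = −20·log₁₀(0.273)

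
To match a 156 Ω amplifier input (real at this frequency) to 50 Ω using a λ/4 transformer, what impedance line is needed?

Z_qwt = √(Z_0·R_L) = √(50 × 156) = √7800

Z_qwt ≈ 88.3 Ω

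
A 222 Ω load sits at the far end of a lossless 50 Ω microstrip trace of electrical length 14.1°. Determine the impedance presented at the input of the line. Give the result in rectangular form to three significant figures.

tan(βl) = tan(14.1°) = 0.251
Z_in = Z_0·(Z_L + jZ_0·tanβl)/(Z_0 + jZ_L·tanβl)
     = 50·(222 + j12.6)/(50 + j55.8)

Z_in ≈ 105 − j105 Ω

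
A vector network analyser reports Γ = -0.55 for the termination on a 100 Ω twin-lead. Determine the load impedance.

Z_L = Z_0·(1 + Γ)/(1 − Γ) = 100·(0.45)/(1.55)

Z_L ≈ 29 Ω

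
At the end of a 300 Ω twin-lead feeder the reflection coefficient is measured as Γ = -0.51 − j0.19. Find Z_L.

Z_L = Z_0·(1 + Γ)/(1 − Γ) = 300·(0.49 − j0.19)/(1.51 + j0.19)

Z_L ≈ 91.2 − j49.2 Ω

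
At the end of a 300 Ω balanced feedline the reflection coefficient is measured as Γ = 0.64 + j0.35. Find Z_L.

Z_L ≈ 557 + j833 Ω

Z_L = Z_0·(1 + Γ)/(1 − Γ) = 300·(1.64 + j0.35)/(0.36 − j0.35)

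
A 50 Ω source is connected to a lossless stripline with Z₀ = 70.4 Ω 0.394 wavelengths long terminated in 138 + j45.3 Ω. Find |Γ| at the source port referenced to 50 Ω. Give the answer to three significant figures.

|Γ| ≈ 0.398

βl = 2π × 0.394 = 142°
tan(βl) = -0.786
Z_in = Z_0·(Z_L + jZ_0·tanβl)/(Z_0 + jZ_L·tanβl) = 48.1 + j42.6 Ω
Γ_s = (Z_in − Z_s)/(Z_in + Z_s) = (-1.89 + j42.6)/(98.1 + j42.6), |Γ_s| = 0.398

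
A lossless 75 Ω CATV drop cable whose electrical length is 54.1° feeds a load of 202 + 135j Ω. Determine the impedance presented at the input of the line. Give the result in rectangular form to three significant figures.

tan(βl) = tan(54.1°) = 1.38
Z_in = Z_0·(Z_L + jZ_0·tanβl)/(Z_0 + jZ_L·tanβl)
     = 75·(202 + j239)/(-111 + j279)

Z_in ≈ 36.6 − j68.9 Ω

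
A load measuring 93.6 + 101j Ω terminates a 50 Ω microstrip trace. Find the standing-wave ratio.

Γ = (Z_L − Z_0)/(Z_L + Z_0) = (43.6 + j101)/(143.6 + j101)
|Γ| = 110/176 = 0.627
VSWR = (1 + |Γ|)/(1 − |Γ|) = 1.63/0.373

VSWR ≈ 4.36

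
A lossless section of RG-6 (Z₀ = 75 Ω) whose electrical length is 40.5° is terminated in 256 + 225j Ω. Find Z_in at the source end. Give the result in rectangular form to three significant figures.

Z_in ≈ 40.5 − j110 Ω

tan(βl) = tan(40.5°) = 0.854
Z_in = Z_0·(Z_L + jZ_0·tanβl)/(Z_0 + jZ_L·tanβl)
     = 75·(256 + j289)/(-117 + j219)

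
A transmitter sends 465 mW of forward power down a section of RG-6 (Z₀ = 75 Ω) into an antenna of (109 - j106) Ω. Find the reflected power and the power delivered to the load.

P_reflected ≈ 128 mW; P_delivered ≈ 337 mW

|Γ| = |(34 − j106)/(184 − j106)| = 0.524
|Γ|² = 0.275
P_refl = |Γ|²·P_inc = 128 mW, P_del = (1 − |Γ|²)·P_inc = 337 mW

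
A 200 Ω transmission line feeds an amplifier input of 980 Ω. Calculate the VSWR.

VSWR ≈ 4.9

Γ = (980 − 200)/(980 + 200) = 0.661
VSWR = (1 + 0.661)/(1 − 0.661)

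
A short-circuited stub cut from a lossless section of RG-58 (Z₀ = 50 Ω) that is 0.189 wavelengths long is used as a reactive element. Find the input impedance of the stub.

Z_in ≈ +j124 Ω

βl = 2π × 0.189 = 68°
tan(βl) = 2.48
For a short-circuited stub, Z_in = jZ_0·tan(βl)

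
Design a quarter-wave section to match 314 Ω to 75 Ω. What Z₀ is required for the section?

Z_qwt ≈ 153 Ω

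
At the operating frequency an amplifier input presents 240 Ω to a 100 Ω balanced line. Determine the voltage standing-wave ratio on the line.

Γ = (240 − 100)/(240 + 100) = 0.412
VSWR = (1 + 0.412)/(1 − 0.412)

VSWR ≈ 2.4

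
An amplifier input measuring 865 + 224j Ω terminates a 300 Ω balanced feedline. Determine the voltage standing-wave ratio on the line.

VSWR ≈ 3.1

Γ = (Z_L − Z_0)/(Z_L + Z_0) = (565 + j224)/(1165 + j224)
|Γ| = 608/1190 = 0.512
VSWR = (1 + |Γ|)/(1 − |Γ|) = 1.51/0.488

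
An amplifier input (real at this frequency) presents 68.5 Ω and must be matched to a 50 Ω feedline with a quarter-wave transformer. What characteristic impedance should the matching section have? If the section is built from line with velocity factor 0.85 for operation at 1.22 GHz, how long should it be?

Z_qwt ≈ 58.5 Ω; length ≈ 5.23 cm

Z_qwt = √(Z_0·R_L) = √(50 × 68.5) = √3425
λ = 0.85·c/f = 0.209 m, so l = λ/4 = 0.0523 m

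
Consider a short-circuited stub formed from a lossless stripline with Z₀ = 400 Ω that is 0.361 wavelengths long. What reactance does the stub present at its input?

βl = 2π × 0.361 = 130°
tan(βl) = -1.19
For a short-circuited stub, Z_in = jZ_0·tan(βl)

X_in ≈ -477 Ω (capacitive)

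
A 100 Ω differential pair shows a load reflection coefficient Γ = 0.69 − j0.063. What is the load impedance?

Z_L = Z_0·(1 + Γ)/(1 − Γ) = 100·(1.69 − j0.063)/(0.31 + j0.063)

Z_L ≈ 520 − j126 Ω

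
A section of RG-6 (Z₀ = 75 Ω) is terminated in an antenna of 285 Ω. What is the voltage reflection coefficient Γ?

Γ = 0.583

Γ = (Z_L − Z_0)/(Z_L + Z_0) = (285 − 75)/(285 + 75) = 210/360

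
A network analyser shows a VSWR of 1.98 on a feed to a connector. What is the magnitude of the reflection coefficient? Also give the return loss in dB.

|Γ| = (S − 1)/(S + 1) = (1.98 − 1)/(1.98 + 1) = 0.98/2.98
RL = −20·log₁₀|Γ| = −20·log₁₀(0.329)

|Γ| ≈ 0.329; return loss ≈ 9.66 dB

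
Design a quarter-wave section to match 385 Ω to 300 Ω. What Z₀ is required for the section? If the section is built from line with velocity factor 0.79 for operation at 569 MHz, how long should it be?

Z_qwt = √(Z_0·R_L) = √(300 × 385) = √115500
λ = 0.79·c/f = 0.417 m, so l = λ/4 = 0.104 m

Z_qwt ≈ 340 Ω; length ≈ 10.4 cm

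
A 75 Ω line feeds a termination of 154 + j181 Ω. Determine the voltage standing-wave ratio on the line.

VSWR ≈ 5.18

Γ = (Z_L − Z_0)/(Z_L + Z_0) = (79 + j181)/(229 + j181)
|Γ| = 197/292 = 0.677
VSWR = (1 + |Γ|)/(1 − |Γ|) = 1.68/0.323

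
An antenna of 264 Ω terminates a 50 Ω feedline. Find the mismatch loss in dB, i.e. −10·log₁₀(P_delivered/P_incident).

Γ = (264 − 50)/(264 + 50) = 0.682
|Γ|² = 0.464, so P_del/P_inc = 1 − |Γ|² = 0.536
ML = −10·log₁₀(1 − |Γ|²)

mismatch loss ≈ 2.71 dB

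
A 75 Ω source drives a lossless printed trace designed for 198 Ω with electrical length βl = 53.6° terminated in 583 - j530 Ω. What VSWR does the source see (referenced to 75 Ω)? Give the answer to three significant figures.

tan(βl) = 1.36
Z_in = Z_0·(Z_L + jZ_0·tanβl)/(Z_0 + jZ_L·tanβl) = 44.3 − j94.6 Ω
Γ_s = (Z_in − Z_s)/(Z_in + Z_s) = (-30.7 − j94.6)/(119 − j94.6), |Γ_s| = 0.654
VSWR = (1 + |Γ_s|)/(1 − |Γ_s|)

VSWR ≈ 4.77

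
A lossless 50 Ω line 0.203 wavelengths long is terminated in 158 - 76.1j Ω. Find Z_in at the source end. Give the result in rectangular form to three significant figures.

βl = 2π × 0.203 = 73.1°
tan(βl) = tan(73.1°) = 3.29
Z_in = Z_0·(Z_L + jZ_0·tanβl)/(Z_0 + jZ_L·tanβl)
     = 50·(158 + j88.3)/(300 + j519)

Z_in ≈ 13 − j7.72 Ω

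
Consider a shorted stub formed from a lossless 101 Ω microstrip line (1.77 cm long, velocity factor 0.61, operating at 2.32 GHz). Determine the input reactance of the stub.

λ = v/f = 0.61·c / 2.32 GHz = 0.0789 m
βl = 2π·l/λ = 2π × 0.224 = 80.8°
tan(βl) = 6.16
For a shorted stub, Z_in = jZ_0·tan(βl)

X_in ≈ 622 Ω (inductive)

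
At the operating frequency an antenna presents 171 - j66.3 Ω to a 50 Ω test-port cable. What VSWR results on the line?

Γ = (Z_L − Z_0)/(Z_L + Z_0) = (121 − j66.3)/(221 − j66.3)
|Γ| = 138/231 = 0.598
VSWR = (1 + |Γ|)/(1 − |Γ|) = 1.6/0.402

VSWR ≈ 3.97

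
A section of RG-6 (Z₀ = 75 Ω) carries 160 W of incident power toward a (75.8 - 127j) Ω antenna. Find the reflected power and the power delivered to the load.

P_reflected ≈ 66.4 W; P_delivered ≈ 93.6 W

|Γ| = |(0.8 − j127)/(150.8 − j127)| = 0.644
|Γ|² = 0.415
P_refl = |Γ|²·P_inc = 66.4 W, P_del = (1 − |Γ|²)·P_inc = 93.6 W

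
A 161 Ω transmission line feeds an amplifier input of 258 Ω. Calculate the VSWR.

For a purely resistive load, VSWR = R_L/Z_0 or Z_0/R_L (whichever > 1) = 258/161

VSWR ≈ 1.6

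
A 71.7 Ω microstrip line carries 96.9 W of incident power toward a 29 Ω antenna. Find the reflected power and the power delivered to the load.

P_reflected ≈ 17.4 W; P_delivered ≈ 79.5 W

Γ = (29 − 71.7)/(29 + 71.7) = -0.424
|Γ|² = 0.18
P_refl = |Γ|²·P_inc = 17.4 W, P_del = (1 − |Γ|²)·P_inc = 79.5 W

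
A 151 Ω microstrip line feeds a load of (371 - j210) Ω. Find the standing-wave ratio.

VSWR ≈ 3.35

Γ = (Z_L − Z_0)/(Z_L + Z_0) = (220 − j210)/(522 − j210)
|Γ| = 304/563 = 0.541
VSWR = (1 + |Γ|)/(1 − |Γ|) = 1.54/0.459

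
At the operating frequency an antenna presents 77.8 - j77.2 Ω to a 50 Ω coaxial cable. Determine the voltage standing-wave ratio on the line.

VSWR ≈ 3.44

Γ = (Z_L − Z_0)/(Z_L + Z_0) = (27.8 − j77.2)/(127.8 − j77.2)
|Γ| = 82.1/149 = 0.55
VSWR = (1 + |Γ|)/(1 − |Γ|) = 1.55/0.45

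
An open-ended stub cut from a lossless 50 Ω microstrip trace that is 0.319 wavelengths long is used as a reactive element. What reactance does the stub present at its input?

βl = 2π × 0.319 = 115°
tan(βl) = -2.16
For an open-ended stub, Z_in = −jZ_0·cot(βl) = −jZ_0/tan(βl)

X_in ≈ 23.1 Ω (inductive)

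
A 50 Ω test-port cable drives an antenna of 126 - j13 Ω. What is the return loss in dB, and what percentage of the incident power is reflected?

RL ≈ 7.19 dB; 19.1% of incident power reflected

Γ = (76 − j13)/(176 − j13), |Γ| = 0.437
RL = −20·log₁₀(0.437) = 7.19 dB
P_refl/P_inc = |Γ|² = 0.191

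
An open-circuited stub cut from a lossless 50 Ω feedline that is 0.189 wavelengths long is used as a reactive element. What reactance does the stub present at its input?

βl = 2π × 0.189 = 68°
tan(βl) = 2.48
For an open-circuited stub, Z_in = −jZ_0·cot(βl) = −jZ_0/tan(βl)

X_in ≈ -20.2 Ω (capacitive)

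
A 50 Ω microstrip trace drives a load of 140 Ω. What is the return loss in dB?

RL ≈ 6.49 dB

Γ = (140 − 50)/(140 + 50) = 0.474
RL = −20·log₁₀|Γ| = −20·log₁₀(0.474)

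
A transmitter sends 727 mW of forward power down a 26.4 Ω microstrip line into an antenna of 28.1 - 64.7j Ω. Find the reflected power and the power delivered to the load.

|Γ| = |(1.7 − j64.7)/(54.5 − j64.7)| = 0.765
|Γ|² = 0.585
P_refl = |Γ|²·P_inc = 426 mW, P_del = (1 − |Γ|²)·P_inc = 301 mW

P_reflected ≈ 426 mW; P_delivered ≈ 301 mW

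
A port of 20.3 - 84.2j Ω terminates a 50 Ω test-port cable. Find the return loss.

RL ≈ 1.79 dB

Γ = (-29.7 − j84.2)/(70.3 − j84.2), |Γ| = 0.814
RL = −20·log₁₀|Γ| = −20·log₁₀(0.814)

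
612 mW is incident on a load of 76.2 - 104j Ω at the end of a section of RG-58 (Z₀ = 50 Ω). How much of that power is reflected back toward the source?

P_reflected ≈ 263 mW

|Γ| = |(26.2 − j104)/(126.2 − j104)| = 0.656
|Γ|² = 0.43
P_refl = |Γ|²·P_inc = 263 mW, P_del = (1 − |Γ|²)·P_inc = 349 mW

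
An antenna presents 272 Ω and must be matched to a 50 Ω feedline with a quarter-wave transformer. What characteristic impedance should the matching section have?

Z_qwt = √(Z_0·R_L) = √(50 × 272) = √13600

Z_qwt ≈ 117 Ω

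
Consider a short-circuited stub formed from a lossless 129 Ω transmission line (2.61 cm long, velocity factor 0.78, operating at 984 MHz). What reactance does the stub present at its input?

λ = v/f = 0.78·c / 984 MHz = 0.238 m
βl = 2π·l/λ = 2π × 0.11 = 39.5°
tan(βl) = 0.825
For a short-circuited stub, Z_in = jZ_0·tan(βl)

X_in ≈ 106 Ω (inductive)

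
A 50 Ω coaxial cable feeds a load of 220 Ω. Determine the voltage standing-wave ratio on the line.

VSWR ≈ 4.4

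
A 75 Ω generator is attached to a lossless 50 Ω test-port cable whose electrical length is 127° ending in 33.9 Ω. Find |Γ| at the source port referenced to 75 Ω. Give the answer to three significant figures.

tan(βl) = -1.33
Z_in = Z_0·(Z_L + jZ_0·tanβl)/(Z_0 + jZ_L·tanβl) = 51.7 − j19.8 Ω
Γ_s = (Z_in − Z_s)/(Z_in + Z_s) = (-23.3 − j19.8)/(127 − j19.8), |Γ_s| = 0.238

|Γ| ≈ 0.238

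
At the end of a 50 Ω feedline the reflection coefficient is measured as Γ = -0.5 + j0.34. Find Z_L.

Z_L ≈ 13.4 + j14.4 Ω

Z_L = Z_0·(1 + Γ)/(1 − Γ) = 50·(0.5 + j0.34)/(1.5 − j0.34)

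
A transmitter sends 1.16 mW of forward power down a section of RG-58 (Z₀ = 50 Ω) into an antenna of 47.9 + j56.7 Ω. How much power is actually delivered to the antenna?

P_delivered ≈ 0.868 mW

|Γ| = |(-2.1 + j56.7)/(97.9 + j56.7)| = 0.502
|Γ|² = 0.252
P_refl = |Γ|²·P_inc = 0.292 mW, P_del = (1 − |Γ|²)·P_inc = 0.868 mW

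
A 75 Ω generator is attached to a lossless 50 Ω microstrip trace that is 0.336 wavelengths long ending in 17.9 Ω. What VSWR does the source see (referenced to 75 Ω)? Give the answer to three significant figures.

βl = 2π × 0.336 = 121°
tan(βl) = -1.67
Z_in = Z_0·(Z_L + jZ_0·tanβl)/(Z_0 + jZ_L·tanβl) = 49.9 − j53.6 Ω
Γ_s = (Z_in − Z_s)/(Z_in + Z_s) = (-25.1 − j53.6)/(125 − j53.6), |Γ_s| = 0.436
VSWR = (1 + |Γ_s|)/(1 − |Γ_s|)

VSWR ≈ 2.54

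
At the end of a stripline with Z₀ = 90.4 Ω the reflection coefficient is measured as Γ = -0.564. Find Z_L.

Z_L = Z_0·(1 + Γ)/(1 − Γ) = 90.4·(0.436)/(1.56)

Z_L ≈ 25.2 Ω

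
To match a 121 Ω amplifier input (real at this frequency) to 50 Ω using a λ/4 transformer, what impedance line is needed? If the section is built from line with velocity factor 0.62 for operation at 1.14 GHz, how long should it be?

Z_qwt = √(Z_0·R_L) = √(50 × 121) = √6050
λ = 0.62·c/f = 0.163 m, so l = λ/4 = 0.0408 m

Z_qwt ≈ 77.8 Ω; length ≈ 4.08 cm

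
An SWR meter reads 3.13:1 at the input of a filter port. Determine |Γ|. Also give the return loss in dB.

|Γ| ≈ 0.516; return loss ≈ 5.75 dB

|Γ| = (S − 1)/(S + 1) = (3.13 − 1)/(3.13 + 1) = 2.13/4.13
RL = −20·log₁₀|Γ| = −20·log₁₀(0.516)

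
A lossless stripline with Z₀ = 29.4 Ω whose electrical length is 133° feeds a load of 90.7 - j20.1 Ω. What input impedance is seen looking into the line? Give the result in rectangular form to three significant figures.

tan(βl) = tan(133°) = -1.07
Z_in = Z_0·(Z_L + jZ_0·tanβl)/(Z_0 + jZ_L·tanβl)
     = 29.4·(90.7 − j51.6)/(7.85 − j97.3)

Z_in ≈ 17.7 + j26 Ω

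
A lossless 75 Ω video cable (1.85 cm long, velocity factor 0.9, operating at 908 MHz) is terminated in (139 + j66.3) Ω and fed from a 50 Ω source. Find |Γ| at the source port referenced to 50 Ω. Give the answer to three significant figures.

|Γ| ≈ 0.562

λ = v/f = 0.9·c / 908 MHz = 0.297 m
βl = 2π·l/λ = 2π × 0.0622 = 22.4°
tan(βl) = 0.412
Z_in = Z_0·(Z_L + jZ_0·tanβl)/(Z_0 + jZ_L·tanβl) = 165 − j44.9 Ω
Γ_s = (Z_in − Z_s)/(Z_in + Z_s) = (115 − j44.9)/(215 − j44.9), |Γ_s| = 0.562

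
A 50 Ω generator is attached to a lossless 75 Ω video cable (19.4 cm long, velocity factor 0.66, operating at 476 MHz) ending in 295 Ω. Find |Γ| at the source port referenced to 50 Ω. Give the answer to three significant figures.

|Γ| ≈ 0.704

λ = v/f = 0.66·c / 476 MHz = 0.416 m
βl = 2π·l/λ = 2π × 0.466 = 168°
tan(βl) = -0.214
Z_in = Z_0·(Z_L + jZ_0·tanβl)/(Z_0 + jZ_L·tanβl) = 180 + j136 Ω
Γ_s = (Z_in − Z_s)/(Z_in + Z_s) = (130 + j136)/(230 + j136), |Γ_s| = 0.704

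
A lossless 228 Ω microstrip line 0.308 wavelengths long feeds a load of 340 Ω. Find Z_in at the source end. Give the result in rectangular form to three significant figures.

βl = 2π × 0.308 = 111°
tan(βl) = tan(111°) = -2.62
Z_in = Z_0·(Z_L + jZ_0·tanβl)/(Z_0 + jZ_L·tanβl)
     = 228·(340 − j598)/(228 − j891)

Z_in ≈ 164 + j44.9 Ω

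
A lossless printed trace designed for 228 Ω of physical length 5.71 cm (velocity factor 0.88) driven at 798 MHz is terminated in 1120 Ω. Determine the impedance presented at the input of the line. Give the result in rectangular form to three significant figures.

λ = v/f = 0.88·c / 798 MHz = 0.331 m
βl = 2π·l/λ = 2π × 0.173 = 62.1°
tan(βl) = tan(62.1°) = 1.89
Z_in = Z_0·(Z_L + jZ_0·tanβl)/(Z_0 + jZ_L·tanβl)
     = 228·(1120 + j431)/(228 + j2120)

Z_in ≈ 58.7 − j114 Ω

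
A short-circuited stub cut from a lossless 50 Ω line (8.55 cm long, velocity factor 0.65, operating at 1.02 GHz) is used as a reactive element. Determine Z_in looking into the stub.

Z_in ≈ −j17.2 Ω

λ = v/f = 0.65·c / 1.02 GHz = 0.191 m
βl = 2π·l/λ = 2π × 0.447 = 161°
tan(βl) = -0.344
For a short-circuited stub, Z_in = jZ_0·tan(βl)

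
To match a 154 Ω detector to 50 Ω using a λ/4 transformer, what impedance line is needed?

Z_qwt ≈ 87.7 Ω

Z_qwt = √(Z_0·R_L) = √(50 × 154) = √7700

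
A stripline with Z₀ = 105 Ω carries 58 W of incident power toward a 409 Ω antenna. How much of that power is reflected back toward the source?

Γ = (409 − 105)/(409 + 105) = 0.591
|Γ|² = 0.35
P_refl = |Γ|²·P_inc = 20.3 W, P_del = (1 − |Γ|²)·P_inc = 37.7 W

P_reflected ≈ 20.3 W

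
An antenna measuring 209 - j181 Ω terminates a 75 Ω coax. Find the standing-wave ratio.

VSWR ≈ 5.04

Γ = (Z_L − Z_0)/(Z_L + Z_0) = (134 − j181)/(284 − j181)
|Γ| = 225/337 = 0.669
VSWR = (1 + |Γ|)/(1 − |Γ|) = 1.67/0.331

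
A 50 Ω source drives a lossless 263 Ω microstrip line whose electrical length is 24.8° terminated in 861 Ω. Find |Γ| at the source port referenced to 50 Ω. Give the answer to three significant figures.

tan(βl) = 0.462
Z_in = Z_0·(Z_L + jZ_0·tanβl)/(Z_0 + jZ_L·tanβl) = 318 − j359 Ω
Γ_s = (Z_in − Z_s)/(Z_in + Z_s) = (268 − j359)/(368 − j359), |Γ_s| = 0.871

|Γ| ≈ 0.871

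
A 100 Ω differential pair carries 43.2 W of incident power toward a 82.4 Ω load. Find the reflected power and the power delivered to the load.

Γ = (82.4 − 100)/(82.4 + 100) = -0.0965
|Γ|² = 0.00931
P_refl = |Γ|²·P_inc = 0.402 W, P_del = (1 − |Γ|²)·P_inc = 42.8 W

P_reflected ≈ 0.402 W; P_delivered ≈ 42.8 W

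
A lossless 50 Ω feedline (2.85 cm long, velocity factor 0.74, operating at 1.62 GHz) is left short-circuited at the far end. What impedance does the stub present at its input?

λ = v/f = 0.74·c / 1.62 GHz = 0.137 m
βl = 2π·l/λ = 2π × 0.208 = 74.9°
tan(βl) = 3.7
For a short-circuited stub, Z_in = jZ_0·tan(βl)

Z_in ≈ +j185 Ω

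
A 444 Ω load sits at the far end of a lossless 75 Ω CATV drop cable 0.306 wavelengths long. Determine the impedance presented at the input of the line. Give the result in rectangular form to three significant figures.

Z_in ≈ 14.3 + j26.6 Ω

βl = 2π × 0.306 = 110°
tan(βl) = tan(110°) = -2.72
Z_in = Z_0·(Z_L + jZ_0·tanβl)/(Z_0 + jZ_L·tanβl)
     = 75·(444 − j204)/(75 − j1210)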